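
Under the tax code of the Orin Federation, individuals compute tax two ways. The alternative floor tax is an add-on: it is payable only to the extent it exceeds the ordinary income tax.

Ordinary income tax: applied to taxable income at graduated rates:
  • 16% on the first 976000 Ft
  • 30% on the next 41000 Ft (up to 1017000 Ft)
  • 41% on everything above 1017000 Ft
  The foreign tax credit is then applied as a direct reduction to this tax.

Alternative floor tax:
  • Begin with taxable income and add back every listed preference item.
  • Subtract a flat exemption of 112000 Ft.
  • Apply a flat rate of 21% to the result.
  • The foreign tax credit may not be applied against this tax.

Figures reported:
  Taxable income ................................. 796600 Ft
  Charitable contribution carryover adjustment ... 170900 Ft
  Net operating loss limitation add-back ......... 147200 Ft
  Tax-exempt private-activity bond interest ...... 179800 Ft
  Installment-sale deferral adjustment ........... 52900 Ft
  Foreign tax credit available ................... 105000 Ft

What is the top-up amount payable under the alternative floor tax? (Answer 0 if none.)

Ordinary income tax:
  796600 Ft × 16% = 127456 Ft
  Less foreign tax credit 105000 Ft → 22456 Ft

Alternative floor tax:
  Adjusted income: 796600 Ft + 170900 Ft + 147200 Ft + 179800 Ft + 52900 Ft = 1347400 Ft
  Less exemption 112000 Ft → base 1235400 Ft
  1235400 Ft × 21% = 259434 Ft

Excess of alternative floor tax over ordinary income tax: 259434 Ft − 22456 Ft = 236978 Ft.

236978 Ft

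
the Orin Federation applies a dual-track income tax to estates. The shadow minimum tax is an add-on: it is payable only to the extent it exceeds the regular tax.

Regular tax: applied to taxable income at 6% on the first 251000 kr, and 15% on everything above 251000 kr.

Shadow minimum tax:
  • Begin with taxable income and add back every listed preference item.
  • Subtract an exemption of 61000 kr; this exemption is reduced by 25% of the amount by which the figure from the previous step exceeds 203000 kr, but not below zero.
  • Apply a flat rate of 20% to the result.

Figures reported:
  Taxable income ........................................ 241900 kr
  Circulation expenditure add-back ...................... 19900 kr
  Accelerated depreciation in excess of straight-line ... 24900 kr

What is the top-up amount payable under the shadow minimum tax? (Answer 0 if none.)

Shadow minimum tax:
  Adjusted income: 241900 kr + 19900 kr + 24900 kr = 286700 kr
  Exemption: 61000 kr − 25% × (286700 kr − 203000 kr) = 61000 kr − 20925 kr = 40075 kr
  Base: 286700 kr − 40075 kr = 246625 kr
  246625 kr × 20% = 49325 kr

Regular tax:
  241900 kr × 6% = 14514 kr

Excess of shadow minimum tax over regular tax: 49325 kr − 14514 kr = 34811 kr.

34811 kr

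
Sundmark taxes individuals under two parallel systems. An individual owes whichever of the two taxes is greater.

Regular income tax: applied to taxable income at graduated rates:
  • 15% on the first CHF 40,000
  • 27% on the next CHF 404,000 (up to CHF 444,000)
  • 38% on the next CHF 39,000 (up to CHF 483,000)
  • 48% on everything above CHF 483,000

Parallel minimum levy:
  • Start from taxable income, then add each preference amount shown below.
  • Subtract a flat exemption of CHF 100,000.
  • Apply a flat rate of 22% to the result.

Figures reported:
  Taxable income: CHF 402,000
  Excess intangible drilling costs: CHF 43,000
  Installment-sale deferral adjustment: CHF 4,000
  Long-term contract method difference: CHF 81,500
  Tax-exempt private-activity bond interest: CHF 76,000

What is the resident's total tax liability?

Regular income tax:
  CHF 40,000 × 15% = CHF 6,000
  CHF 362,000 × 27% = CHF 97,740
  → CHF 103,740

Parallel minimum levy:
  Adjusted income: CHF 402,000 + CHF 43,000 + CHF 4,000 + CHF 81,500 + CHF 76,000 = CHF 606,500
  Less exemption CHF 100,000 → base CHF 506,500
  CHF 506,500 × 22% = CHF 111,430

CHF 111,430 > CHF 103,740, so the parallel minimum levy is the binding amount.

CHF 111,430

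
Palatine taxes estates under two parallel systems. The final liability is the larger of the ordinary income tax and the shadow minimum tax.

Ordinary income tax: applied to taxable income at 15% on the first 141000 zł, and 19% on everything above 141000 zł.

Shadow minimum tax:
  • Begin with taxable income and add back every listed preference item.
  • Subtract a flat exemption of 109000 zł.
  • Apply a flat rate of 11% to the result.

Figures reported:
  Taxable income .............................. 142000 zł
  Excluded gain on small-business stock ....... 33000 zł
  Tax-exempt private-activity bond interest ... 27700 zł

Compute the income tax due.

Ordinary income tax:
  141000 zł × 15% = 21150 zł
  1000 zł × 19% = 190 zł
  → 21340 zł

Shadow minimum tax:
  Adjusted income: 142000 zł + 33000 zł + 27700 zł = 202700 zł
  Less exemption 109000 zł → base 93700 zł
  93700 zł × 11% = 10307 zł

21340 zł > 10307 zł, so the ordinary income tax governs.

21340 zł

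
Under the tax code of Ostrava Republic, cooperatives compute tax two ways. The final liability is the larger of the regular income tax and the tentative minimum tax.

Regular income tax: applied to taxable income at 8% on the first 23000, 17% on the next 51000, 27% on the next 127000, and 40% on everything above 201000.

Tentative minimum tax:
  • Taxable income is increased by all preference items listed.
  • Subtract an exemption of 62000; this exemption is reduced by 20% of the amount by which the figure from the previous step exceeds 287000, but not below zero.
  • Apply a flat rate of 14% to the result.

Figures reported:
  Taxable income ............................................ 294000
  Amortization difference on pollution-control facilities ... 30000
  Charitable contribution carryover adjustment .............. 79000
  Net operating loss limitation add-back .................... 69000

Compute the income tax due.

82000

Regular income tax:
  23000 × 8% = 1840
  51000 × 17% = 8670
  127000 × 27% = 34290
  93000 × 40% = 37200
  → 82000

Tentative minimum tax:
  Adjusted income: 294000 + 30000 + 79000 + 69000 = 472000
  Exemption: 62000 − 20% × (472000 − 287000) = 62000 − 37000 = 25000
  Base: 472000 − 25000 = 447000
  447000 × 14% = 62580

82000 > 62580, so the regular income tax governs.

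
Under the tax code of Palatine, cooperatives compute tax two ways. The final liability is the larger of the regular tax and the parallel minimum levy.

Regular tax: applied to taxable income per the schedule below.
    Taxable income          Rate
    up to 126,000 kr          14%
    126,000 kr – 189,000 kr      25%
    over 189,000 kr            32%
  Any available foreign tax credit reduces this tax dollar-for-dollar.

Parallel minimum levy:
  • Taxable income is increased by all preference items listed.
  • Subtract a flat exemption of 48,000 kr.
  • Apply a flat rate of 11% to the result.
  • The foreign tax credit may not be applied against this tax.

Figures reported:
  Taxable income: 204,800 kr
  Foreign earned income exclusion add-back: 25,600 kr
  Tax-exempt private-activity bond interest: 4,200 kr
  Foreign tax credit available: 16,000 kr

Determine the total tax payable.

22,446 kr

Regular tax:
  126,000 kr × 14% = 17,640 kr
  63,000 kr × 25% = 15,750 kr
  15,800 kr × 32% = 5,056 kr
  → 38,446 kr
  Less foreign tax credit 16,000 kr → 22,446 kr

Parallel minimum levy:
  Adjusted income: 204,800 kr + 25,600 kr + 4,200 kr = 234,600 kr
  Less exemption 48,000 kr → base 186,600 kr
  186,600 kr × 11% = 20,526 kr

22,446 kr > 20,526 kr, so the regular tax governs.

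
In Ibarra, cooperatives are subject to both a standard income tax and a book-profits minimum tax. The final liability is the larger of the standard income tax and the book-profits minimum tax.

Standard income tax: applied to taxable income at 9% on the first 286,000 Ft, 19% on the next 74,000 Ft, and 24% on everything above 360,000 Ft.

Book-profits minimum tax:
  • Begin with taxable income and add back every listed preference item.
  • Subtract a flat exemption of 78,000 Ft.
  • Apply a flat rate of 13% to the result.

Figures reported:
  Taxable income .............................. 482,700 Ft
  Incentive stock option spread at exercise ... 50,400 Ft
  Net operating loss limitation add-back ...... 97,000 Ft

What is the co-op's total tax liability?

Standard income tax:
  286,000 Ft × 9% = 25,740 Ft
  74,000 Ft × 19% = 14,060 Ft
  122,700 Ft × 24% = 29,448 Ft
  → 69,248 Ft

Book-profits minimum tax:
  Adjusted income: 482,700 Ft + 50,400 Ft + 97,000 Ft = 630,100 Ft
  Less exemption 78,000 Ft → base 552,100 Ft
  552,100 Ft × 13% = 71,773 Ft

71,773 Ft > 69,248 Ft, so the book-profits minimum tax is the binding amount.

71,773 Ft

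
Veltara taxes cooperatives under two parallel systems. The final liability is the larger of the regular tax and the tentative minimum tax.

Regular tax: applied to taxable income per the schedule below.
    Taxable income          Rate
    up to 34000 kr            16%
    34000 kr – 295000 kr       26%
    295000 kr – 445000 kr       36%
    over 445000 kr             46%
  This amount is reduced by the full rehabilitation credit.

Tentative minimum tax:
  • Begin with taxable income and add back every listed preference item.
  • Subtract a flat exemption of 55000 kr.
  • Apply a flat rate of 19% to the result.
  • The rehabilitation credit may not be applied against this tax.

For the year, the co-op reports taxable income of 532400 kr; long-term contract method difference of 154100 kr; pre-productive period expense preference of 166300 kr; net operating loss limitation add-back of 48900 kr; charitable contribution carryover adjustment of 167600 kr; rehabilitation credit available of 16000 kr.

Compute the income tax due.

192717 kr

Regular tax:
  34000 kr × 16% = 5440 kr
  261000 kr × 26% = 67860 kr
  150000 kr × 36% = 54000 kr
  87400 kr × 46% = 40204 kr
  → 167504 kr
  Less rehabilitation credit 16000 kr → 151504 kr

Tentative minimum tax:
  Adjusted income: 532400 kr + 154100 kr + 166300 kr + 48900 kr + 167600 kr = 1069300 kr
  Less exemption 55000 kr → base 1014300 kr
  1014300 kr × 19% = 192717 kr

192717 kr > 151504 kr, so the tentative minimum tax is the binding amount.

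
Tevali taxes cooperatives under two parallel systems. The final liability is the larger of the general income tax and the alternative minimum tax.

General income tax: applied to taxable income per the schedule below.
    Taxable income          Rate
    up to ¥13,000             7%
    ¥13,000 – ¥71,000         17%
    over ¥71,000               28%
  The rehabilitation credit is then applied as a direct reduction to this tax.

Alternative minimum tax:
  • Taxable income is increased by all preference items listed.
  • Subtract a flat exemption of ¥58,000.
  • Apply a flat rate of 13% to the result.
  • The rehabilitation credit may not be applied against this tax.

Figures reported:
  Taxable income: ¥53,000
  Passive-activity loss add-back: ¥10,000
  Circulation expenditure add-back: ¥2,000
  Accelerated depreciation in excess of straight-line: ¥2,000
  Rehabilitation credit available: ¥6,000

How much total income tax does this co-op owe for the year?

¥1,710

General income tax:
  ¥13,000 × 7% = ¥910
  ¥40,000 × 17% = ¥6,800
  → ¥7,710
  Less rehabilitation credit ¥6,000 → ¥1,710

Alternative minimum tax:
  Adjusted income: ¥53,000 + ¥10,000 + ¥2,000 + ¥2,000 = ¥67,000
  Less exemption ¥58,000 → base ¥9,000
  ¥9,000 × 13% = ¥1,170

¥1,710 > ¥1,170, so the general income tax governs.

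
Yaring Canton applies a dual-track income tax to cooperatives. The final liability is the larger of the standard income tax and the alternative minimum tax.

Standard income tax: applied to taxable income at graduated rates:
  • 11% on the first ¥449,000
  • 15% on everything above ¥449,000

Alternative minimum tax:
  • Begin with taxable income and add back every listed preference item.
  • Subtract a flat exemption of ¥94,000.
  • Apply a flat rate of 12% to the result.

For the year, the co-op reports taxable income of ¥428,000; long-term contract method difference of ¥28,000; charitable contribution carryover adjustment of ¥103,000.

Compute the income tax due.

Standard income tax:
  ¥428,000 × 11% = ¥47,080

Alternative minimum tax:
  Adjusted income: ¥428,000 + ¥28,000 + ¥103,000 = ¥559,000
  Less exemption ¥94,000 → base ¥465,000
  ¥465,000 × 12% = ¥55,800

¥55,800 > ¥47,080, so the alternative minimum tax is the binding amount.

¥55,800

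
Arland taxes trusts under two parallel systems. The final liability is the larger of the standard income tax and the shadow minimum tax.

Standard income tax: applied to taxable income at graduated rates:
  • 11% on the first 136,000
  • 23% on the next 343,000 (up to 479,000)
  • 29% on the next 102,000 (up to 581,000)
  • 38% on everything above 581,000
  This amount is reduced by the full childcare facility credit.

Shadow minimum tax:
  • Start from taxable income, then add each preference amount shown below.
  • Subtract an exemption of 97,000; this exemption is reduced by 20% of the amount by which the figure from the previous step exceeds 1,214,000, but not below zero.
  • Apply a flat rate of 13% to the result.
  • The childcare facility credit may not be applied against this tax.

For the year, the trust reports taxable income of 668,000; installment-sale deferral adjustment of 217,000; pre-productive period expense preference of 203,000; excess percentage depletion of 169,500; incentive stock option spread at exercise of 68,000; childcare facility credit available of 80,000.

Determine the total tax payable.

162,604

Shadow minimum tax:
  Adjusted income: 668,000 + 217,000 + 203,000 + 169,500 + 68,000 = 1,325,500
  Exemption: 97,000 − 20% × (1,325,500 − 1,214,000) = 97,000 − 22,300 = 74,700
  Base: 1,325,500 − 74,700 = 1,250,800
  1,250,800 × 13% = 162,604

Standard income tax:
  136,000 × 11% = 14,960
  343,000 × 23% = 78,890
  102,000 × 29% = 29,580
  87,000 × 38% = 33,060
  → 156,490
  Less childcare facility credit 80,000 → 76,490

162,604 > 76,490, so the shadow minimum tax is the binding amount.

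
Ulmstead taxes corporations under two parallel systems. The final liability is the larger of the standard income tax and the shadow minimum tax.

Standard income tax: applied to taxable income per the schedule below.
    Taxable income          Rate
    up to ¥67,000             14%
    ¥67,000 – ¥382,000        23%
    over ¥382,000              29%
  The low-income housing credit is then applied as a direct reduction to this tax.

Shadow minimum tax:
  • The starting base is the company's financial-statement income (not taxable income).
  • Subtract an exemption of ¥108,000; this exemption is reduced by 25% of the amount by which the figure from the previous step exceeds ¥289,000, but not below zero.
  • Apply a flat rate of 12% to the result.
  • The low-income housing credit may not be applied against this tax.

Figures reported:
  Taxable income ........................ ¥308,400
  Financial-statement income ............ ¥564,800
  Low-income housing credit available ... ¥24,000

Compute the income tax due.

Shadow minimum tax:
  Base (financial-statement income): ¥564,800
  Exemption: ¥108,000 − 25% × (¥564,800 − ¥289,000) = ¥108,000 − ¥68,950 = ¥39,050
  Base: ¥564,800 − ¥39,050 = ¥525,750
  ¥525,750 × 12% = ¥63,090

Standard income tax:
  ¥67,000 × 14% = ¥9,380
  ¥241,400 × 23% = ¥55,522
  → ¥64,902
  Less low-income housing credit ¥24,000 → ¥40,902

¥63,090 > ¥40,902, so the shadow minimum tax is the binding amount.

¥63,090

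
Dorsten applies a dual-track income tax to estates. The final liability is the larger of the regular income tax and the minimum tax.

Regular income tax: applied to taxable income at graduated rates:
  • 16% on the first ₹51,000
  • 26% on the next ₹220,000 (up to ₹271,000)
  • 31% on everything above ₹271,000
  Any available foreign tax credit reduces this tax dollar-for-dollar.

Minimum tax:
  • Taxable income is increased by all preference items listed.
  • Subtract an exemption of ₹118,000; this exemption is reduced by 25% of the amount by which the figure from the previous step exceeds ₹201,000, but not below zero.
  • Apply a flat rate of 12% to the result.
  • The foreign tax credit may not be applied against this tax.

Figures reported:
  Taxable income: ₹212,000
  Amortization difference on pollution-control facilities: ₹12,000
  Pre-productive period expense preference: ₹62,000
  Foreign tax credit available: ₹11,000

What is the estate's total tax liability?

₹39,020

Regular income tax:
  ₹51,000 × 16% = ₹8,160
  ₹161,000 × 26% = ₹41,860
  → ₹50,020
  Less foreign tax credit ₹11,000 → ₹39,020

Minimum tax:
  Adjusted income: ₹212,000 + ₹12,000 + ₹62,000 = ₹286,000
  Exemption: ₹118,000 − 25% × (₹286,000 − ₹201,000) = ₹118,000 − ₹21,250 = ₹96,750
  Base: ₹286,000 − ₹96,750 = ₹189,250
  ₹189,250 × 12% = ₹22,710

₹39,020 > ₹22,710, so the regular income tax governs.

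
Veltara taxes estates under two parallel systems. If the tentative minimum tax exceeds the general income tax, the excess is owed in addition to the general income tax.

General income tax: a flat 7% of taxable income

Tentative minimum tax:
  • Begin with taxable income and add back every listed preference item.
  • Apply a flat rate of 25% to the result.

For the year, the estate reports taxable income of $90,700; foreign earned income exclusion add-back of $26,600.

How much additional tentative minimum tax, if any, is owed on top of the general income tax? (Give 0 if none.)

$22,976

Tentative minimum tax:
  Adjusted income: $90,700 + $26,600 = $117,300
  $117,300 × 25% = $29,325

General income tax:
  $90,700 × 7% = $6,349

Excess of tentative minimum tax over general income tax: $29,325 − $6,349 = $22,976.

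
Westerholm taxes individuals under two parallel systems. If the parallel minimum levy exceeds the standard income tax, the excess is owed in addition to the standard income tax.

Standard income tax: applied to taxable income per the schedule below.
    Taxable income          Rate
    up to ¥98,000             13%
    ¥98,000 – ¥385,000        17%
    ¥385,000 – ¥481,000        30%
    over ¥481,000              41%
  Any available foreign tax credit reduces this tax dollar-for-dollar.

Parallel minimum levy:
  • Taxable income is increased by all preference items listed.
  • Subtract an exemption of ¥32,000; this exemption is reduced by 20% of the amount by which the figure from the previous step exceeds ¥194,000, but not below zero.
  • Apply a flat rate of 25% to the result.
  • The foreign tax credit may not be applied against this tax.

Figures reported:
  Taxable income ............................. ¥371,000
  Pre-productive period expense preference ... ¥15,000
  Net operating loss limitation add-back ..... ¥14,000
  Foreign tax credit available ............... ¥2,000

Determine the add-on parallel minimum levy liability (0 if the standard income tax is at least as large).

¥42,850

Standard income tax:
  ¥98,000 × 13% = ¥12,740
  ¥273,000 × 17% = ¥46,410
  → ¥59,150
  Less foreign tax credit ¥2,000 → ¥57,150

Parallel minimum levy:
  Adjusted income: ¥371,000 + ¥15,000 + ¥14,000 = ¥400,000
  Exemption: 20% × (¥400,000 − ¥194,000) = ¥41,200 ≥ ¥32,000, so the exemption is fully phased out
  Base: ¥400,000 − ¥0 = ¥400,000
  ¥400,000 × 25% = ¥100,000

Excess of parallel minimum levy over standard income tax: ¥100,000 − ¥57,150 = ¥42,850.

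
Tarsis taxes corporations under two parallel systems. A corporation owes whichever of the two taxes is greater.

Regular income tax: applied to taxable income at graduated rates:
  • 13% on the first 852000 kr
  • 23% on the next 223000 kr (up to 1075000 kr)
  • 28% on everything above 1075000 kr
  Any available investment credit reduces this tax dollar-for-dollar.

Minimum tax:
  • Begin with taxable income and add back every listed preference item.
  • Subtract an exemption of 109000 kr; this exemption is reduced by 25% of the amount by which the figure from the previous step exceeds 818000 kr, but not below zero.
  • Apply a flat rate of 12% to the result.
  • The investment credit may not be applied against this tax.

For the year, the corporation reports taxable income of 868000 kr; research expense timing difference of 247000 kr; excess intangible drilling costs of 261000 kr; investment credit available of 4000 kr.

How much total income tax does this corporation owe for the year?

165120 kr

Regular income tax:
  852000 kr × 13% = 110760 kr
  16000 kr × 23% = 3680 kr
  → 114440 kr
  Less investment credit 4000 kr → 110440 kr

Minimum tax:
  Adjusted income: 868000 kr + 247000 kr + 261000 kr = 1376000 kr
  Exemption: 25% × (1376000 kr − 818000 kr) = 139500 kr ≥ 109000 kr, so the exemption is fully phased out
  Base: 1376000 kr − 0 kr = 1376000 kr
  1376000 kr × 12% = 165120 kr

165120 kr > 110440 kr, so the minimum tax is the binding amount.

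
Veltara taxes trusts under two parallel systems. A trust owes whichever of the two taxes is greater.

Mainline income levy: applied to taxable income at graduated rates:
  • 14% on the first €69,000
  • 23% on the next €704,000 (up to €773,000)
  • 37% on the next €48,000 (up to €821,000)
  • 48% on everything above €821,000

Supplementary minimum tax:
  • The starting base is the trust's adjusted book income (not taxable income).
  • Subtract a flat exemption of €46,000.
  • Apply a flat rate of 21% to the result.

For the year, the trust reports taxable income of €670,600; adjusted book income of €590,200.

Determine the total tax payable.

€148,028

Mainline income levy:
  €69,000 × 14% = €9,660
  €601,600 × 23% = €138,368
  → €148,028

Supplementary minimum tax:
  Base (adjusted book income): €590,200
  Less exemption €46,000 → base €544,200
  €544,200 × 21% = €114,282

€148,028 > €114,282, so the mainline income levy governs.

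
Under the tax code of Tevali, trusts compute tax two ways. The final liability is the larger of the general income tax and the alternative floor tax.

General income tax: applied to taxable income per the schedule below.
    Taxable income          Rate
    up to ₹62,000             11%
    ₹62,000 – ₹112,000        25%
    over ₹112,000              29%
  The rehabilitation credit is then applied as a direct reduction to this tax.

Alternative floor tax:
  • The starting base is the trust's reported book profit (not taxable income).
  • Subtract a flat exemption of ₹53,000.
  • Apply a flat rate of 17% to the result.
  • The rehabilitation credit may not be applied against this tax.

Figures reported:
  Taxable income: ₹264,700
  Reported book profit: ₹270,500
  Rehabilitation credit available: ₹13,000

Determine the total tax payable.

Alternative floor tax:
  Base (reported book profit): ₹270,500
  Less exemption ₹53,000 → base ₹217,500
  ₹217,500 × 17% = ₹36,975

General income tax:
  ₹62,000 × 11% = ₹6,820
  ₹50,000 × 25% = ₹12,500
  ₹152,700 × 29% = ₹44,283
  → ₹63,603
  Less rehabilitation credit ₹13,000 → ₹50,603

₹50,603 > ₹36,975, so the general income tax governs.

₹50,603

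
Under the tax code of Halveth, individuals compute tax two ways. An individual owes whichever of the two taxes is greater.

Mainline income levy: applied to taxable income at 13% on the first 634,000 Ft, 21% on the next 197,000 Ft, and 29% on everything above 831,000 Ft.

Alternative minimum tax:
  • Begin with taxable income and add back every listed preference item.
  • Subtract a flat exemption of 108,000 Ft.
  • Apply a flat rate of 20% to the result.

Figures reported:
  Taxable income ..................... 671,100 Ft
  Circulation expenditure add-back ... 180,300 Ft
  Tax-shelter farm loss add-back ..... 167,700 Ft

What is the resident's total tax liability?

182,220 Ft

Alternative minimum tax:
  Adjusted income: 671,100 Ft + 180,300 Ft + 167,700 Ft = 1,019,100 Ft
  Less exemption 108,000 Ft → base 911,100 Ft
  911,100 Ft × 20% = 182,220 Ft

Mainline income levy:
  634,000 Ft × 13% = 82,420 Ft
  37,100 Ft × 21% = 7,791 Ft
  → 90,211 Ft

182,220 Ft > 90,211 Ft, so the alternative minimum tax is the binding amount.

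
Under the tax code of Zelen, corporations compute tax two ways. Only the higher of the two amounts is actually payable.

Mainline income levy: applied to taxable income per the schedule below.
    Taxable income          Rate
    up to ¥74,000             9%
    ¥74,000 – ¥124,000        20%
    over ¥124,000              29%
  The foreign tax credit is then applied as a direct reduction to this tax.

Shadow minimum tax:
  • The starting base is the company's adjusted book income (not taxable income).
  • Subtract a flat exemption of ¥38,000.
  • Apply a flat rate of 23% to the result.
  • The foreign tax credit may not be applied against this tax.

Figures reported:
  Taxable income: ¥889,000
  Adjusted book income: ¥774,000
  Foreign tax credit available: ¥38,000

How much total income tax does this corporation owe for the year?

¥200,510

Shadow minimum tax:
  Base (adjusted book income): ¥774,000
  Less exemption ¥38,000 → base ¥736,000
  ¥736,000 × 23% = ¥169,280

Mainline income levy:
  ¥74,000 × 9% = ¥6,660
  ¥50,000 × 20% = ¥10,000
  ¥765,000 × 29% = ¥221,850
  → ¥238,510
  Less foreign tax credit ¥38,000 → ¥200,510

¥200,510 > ¥169,280, so the mainline income levy governs.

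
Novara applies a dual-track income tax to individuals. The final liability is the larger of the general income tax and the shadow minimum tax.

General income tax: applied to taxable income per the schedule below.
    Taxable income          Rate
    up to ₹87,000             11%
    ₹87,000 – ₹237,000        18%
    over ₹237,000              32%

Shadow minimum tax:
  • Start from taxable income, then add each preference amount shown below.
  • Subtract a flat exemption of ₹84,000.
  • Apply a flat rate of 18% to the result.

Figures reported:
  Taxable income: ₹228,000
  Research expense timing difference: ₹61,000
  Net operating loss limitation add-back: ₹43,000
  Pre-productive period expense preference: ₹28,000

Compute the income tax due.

General income tax:
  ₹87,000 × 11% = ₹9,570
  ₹141,000 × 18% = ₹25,380
  → ₹34,950

Shadow minimum tax:
  Adjusted income: ₹228,000 + ₹61,000 + ₹43,000 + ₹28,000 = ₹360,000
  Less exemption ₹84,000 → base ₹276,000
  ₹276,000 × 18% = ₹49,680

₹49,680 > ₹34,950, so the shadow minimum tax is the binding amount.

₹49,680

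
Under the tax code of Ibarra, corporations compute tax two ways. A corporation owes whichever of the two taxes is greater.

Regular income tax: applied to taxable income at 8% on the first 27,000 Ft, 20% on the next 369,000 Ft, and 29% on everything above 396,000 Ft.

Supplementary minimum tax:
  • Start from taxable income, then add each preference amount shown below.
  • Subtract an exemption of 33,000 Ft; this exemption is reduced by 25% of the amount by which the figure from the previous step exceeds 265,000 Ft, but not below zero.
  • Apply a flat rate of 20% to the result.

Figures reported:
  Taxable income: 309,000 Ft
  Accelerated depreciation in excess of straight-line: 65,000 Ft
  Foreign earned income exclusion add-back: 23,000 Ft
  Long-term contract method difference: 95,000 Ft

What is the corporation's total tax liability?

98,400 Ft

Regular income tax:
  27,000 Ft × 8% = 2,160 Ft
  282,000 Ft × 20% = 56,400 Ft
  → 58,560 Ft

Supplementary minimum tax:
  Adjusted income: 309,000 Ft + 65,000 Ft + 23,000 Ft + 95,000 Ft = 492,000 Ft
  Exemption: 25% × (492,000 Ft − 265,000 Ft) = 56,750 Ft ≥ 33,000 Ft, so the exemption is fully phased out
  Base: 492,000 Ft − 0 Ft = 492,000 Ft
  492,000 Ft × 20% = 98,400 Ft

98,400 Ft > 58,560 Ft, so the supplementary minimum tax is the binding amount.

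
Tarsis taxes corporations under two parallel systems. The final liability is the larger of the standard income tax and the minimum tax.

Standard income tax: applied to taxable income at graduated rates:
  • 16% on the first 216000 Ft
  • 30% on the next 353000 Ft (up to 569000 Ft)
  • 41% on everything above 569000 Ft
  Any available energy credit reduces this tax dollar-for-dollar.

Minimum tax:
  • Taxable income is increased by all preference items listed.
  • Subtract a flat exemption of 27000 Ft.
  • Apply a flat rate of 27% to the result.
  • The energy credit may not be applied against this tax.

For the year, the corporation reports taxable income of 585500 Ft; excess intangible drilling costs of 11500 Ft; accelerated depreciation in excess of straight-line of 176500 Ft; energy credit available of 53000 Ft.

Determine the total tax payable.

Standard income tax:
  216000 Ft × 16% = 34560 Ft
  353000 Ft × 30% = 105900 Ft
  16500 Ft × 41% = 6765 Ft
  → 147225 Ft
  Less energy credit 53000 Ft → 94225 Ft

Minimum tax:
  Adjusted income: 585500 Ft + 11500 Ft + 176500 Ft = 773500 Ft
  Less exemption 27000 Ft → base 746500 Ft
  746500 Ft × 27% = 201555 Ft

201555 Ft > 94225 Ft, so the minimum tax is the binding amount.

201555 Ft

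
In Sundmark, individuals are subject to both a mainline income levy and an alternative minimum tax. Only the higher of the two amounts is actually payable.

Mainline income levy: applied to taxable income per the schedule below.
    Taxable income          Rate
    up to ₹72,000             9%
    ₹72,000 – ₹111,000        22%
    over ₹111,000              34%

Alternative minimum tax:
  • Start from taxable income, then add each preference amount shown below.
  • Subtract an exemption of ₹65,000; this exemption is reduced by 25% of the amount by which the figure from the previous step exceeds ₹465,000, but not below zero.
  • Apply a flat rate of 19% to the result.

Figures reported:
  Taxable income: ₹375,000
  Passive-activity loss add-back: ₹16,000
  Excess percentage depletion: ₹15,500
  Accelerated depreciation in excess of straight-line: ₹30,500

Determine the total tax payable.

₹104,820

Mainline income levy:
  ₹72,000 × 9% = ₹6,480
  ₹39,000 × 22% = ₹8,580
  ₹264,000 × 34% = ₹89,760
  → ₹104,820

Alternative minimum tax:
  Adjusted income: ₹375,000 + ₹16,000 + ₹15,500 + ₹30,500 = ₹437,000
  Exemption: ₹437,000 ≤ ₹465,000, so full ₹65,000 applies
  Base: ₹437,000 − ₹65,000 = ₹372,000
  ₹372,000 × 19% = ₹70,680

₹104,820 > ₹70,680, so the mainline income levy governs.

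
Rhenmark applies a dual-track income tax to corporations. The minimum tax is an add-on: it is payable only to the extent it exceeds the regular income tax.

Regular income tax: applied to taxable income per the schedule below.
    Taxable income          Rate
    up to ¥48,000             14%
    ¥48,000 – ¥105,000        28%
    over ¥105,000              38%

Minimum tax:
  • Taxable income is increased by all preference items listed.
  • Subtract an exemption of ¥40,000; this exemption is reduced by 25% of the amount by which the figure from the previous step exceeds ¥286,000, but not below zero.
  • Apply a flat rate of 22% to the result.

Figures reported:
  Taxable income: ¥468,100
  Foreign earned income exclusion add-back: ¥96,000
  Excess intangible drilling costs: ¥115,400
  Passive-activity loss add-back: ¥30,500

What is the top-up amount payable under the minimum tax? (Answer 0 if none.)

¥0

Minimum tax:
  Adjusted income: ¥468,100 + ¥96,000 + ¥115,400 + ¥30,500 = ¥710,000
  Exemption: 25% × (¥710,000 − ¥286,000) = ¥106,000 ≥ ¥40,000, so the exemption is fully phased out
  Base: ¥710,000 − ¥0 = ¥710,000
  ¥710,000 × 22% = ¥156,200

Regular income tax:
  ¥48,000 × 14% = ¥6,720
  ¥57,000 × 28% = ¥15,960
  ¥363,100 × 38% = ¥137,978
  → ¥160,658

¥156,200 ≤ ¥160,658, so no add-on is due.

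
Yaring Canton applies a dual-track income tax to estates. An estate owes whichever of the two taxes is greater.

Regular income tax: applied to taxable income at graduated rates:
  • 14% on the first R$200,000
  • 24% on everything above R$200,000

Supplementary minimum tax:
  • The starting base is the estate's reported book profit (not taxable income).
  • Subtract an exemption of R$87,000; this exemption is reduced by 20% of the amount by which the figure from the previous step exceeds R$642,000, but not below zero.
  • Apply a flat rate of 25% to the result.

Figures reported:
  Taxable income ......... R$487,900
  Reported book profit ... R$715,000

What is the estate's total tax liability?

R$160,650

Regular income tax:
  R$200,000 × 14% = R$28,000
  R$287,900 × 24% = R$69,096
  → R$97,096

Supplementary minimum tax:
  Base (reported book profit): R$715,000
  Exemption: R$87,000 − 20% × (R$715,000 − R$642,000) = R$87,000 − R$14,600 = R$72,400
  Base: R$715,000 − R$72,400 = R$642,600
  R$642,600 × 25% = R$160,650

R$160,650 > R$97,096, so the supplementary minimum tax is the binding amount.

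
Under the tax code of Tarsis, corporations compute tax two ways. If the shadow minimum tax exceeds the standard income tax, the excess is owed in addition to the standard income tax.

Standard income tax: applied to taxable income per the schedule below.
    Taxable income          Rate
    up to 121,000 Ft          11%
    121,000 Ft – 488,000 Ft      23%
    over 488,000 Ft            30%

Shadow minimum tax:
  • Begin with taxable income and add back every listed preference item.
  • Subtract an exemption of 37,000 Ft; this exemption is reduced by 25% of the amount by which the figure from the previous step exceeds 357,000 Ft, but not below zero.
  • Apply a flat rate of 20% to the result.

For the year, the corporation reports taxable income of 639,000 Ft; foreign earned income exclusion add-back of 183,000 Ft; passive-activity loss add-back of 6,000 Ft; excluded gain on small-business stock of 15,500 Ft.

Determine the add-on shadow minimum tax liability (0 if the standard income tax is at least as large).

Shadow minimum tax:
  Adjusted income: 639,000 Ft + 183,000 Ft + 6,000 Ft + 15,500 Ft = 843,500 Ft
  Exemption: 25% × (843,500 Ft − 357,000 Ft) = 121,625 Ft ≥ 37,000 Ft, so the exemption is fully phased out
  Base: 843,500 Ft − 0 Ft = 843,500 Ft
  843,500 Ft × 20% = 168,700 Ft

Standard income tax:
  121,000 Ft × 11% = 13,310 Ft
  367,000 Ft × 23% = 84,410 Ft
  151,000 Ft × 30% = 45,300 Ft
  → 143,020 Ft

Excess of shadow minimum tax over standard income tax: 168,700 Ft − 143,020 Ft = 25,680 Ft.

25,680 Ft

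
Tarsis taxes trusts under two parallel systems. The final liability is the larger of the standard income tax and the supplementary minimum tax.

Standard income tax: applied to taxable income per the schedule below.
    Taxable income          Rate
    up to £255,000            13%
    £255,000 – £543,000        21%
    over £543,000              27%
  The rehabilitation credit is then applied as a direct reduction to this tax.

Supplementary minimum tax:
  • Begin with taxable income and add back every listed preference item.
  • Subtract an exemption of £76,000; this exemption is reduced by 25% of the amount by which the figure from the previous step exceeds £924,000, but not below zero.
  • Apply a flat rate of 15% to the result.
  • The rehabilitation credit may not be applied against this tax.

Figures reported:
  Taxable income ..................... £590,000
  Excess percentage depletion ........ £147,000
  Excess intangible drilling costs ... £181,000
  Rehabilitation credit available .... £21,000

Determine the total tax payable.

Supplementary minimum tax:
  Adjusted income: £590,000 + £147,000 + £181,000 = £918,000
  Exemption: £918,000 ≤ £924,000, so full £76,000 applies
  Base: £918,000 − £76,000 = £842,000
  £842,000 × 15% = £126,300

Standard income tax:
  £255,000 × 13% = £33,150
  £288,000 × 21% = £60,480
  £47,000 × 27% = £12,690
  → £106,320
  Less rehabilitation credit £21,000 → £85,320

£126,300 > £85,320, so the supplementary minimum tax is the binding amount.

£126,300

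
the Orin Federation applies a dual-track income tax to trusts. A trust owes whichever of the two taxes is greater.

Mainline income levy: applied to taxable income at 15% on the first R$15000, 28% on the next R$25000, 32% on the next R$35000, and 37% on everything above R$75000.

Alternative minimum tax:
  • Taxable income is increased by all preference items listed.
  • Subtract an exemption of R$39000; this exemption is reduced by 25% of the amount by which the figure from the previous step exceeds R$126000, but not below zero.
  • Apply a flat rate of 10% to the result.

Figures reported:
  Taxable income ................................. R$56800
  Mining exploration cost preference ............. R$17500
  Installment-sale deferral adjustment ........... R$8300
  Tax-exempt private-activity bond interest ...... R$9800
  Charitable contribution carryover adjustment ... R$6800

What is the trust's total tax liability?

Mainline income levy:
  R$15000 × 15% = R$2250
  R$25000 × 28% = R$7000
  R$16800 × 32% = R$5376
  → R$14626

Alternative minimum tax:
  Adjusted income: R$56800 + R$17500 + R$8300 + R$9800 + R$6800 = R$99200
  Exemption: R$99200 ≤ R$126000, so full R$39000 applies
  Base: R$99200 − R$39000 = R$60200
  R$60200 × 10% = R$6020

R$14626 > R$6020, so the mainline income levy governs.

R$14626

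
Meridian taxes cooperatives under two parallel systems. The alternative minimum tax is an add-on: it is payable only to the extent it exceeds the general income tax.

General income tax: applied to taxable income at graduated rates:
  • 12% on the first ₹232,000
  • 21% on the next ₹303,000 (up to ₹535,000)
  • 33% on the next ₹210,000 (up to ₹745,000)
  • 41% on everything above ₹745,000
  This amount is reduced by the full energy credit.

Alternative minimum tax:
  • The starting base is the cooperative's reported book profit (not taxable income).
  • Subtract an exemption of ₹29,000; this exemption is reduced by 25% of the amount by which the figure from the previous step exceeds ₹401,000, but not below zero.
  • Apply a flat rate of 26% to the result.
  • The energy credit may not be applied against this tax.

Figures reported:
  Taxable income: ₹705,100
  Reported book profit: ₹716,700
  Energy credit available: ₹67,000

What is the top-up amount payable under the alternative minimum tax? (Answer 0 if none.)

Alternative minimum tax:
  Base (reported book profit): ₹716,700
  Exemption: 25% × (₹716,700 − ₹401,000) = ₹78,925 ≥ ₹29,000, so the exemption is fully phased out
  Base: ₹716,700 − ₹0 = ₹716,700
  ₹716,700 × 26% = ₹186,342

General income tax:
  ₹232,000 × 12% = ₹27,840
  ₹303,000 × 21% = ₹63,630
  ₹170,100 × 33% = ₹56,133
  → ₹147,603
  Less energy credit ₹67,000 → ₹80,603

Excess of alternative minimum tax over general income tax: ₹186,342 − ₹80,603 = ₹105,739.

₹105,739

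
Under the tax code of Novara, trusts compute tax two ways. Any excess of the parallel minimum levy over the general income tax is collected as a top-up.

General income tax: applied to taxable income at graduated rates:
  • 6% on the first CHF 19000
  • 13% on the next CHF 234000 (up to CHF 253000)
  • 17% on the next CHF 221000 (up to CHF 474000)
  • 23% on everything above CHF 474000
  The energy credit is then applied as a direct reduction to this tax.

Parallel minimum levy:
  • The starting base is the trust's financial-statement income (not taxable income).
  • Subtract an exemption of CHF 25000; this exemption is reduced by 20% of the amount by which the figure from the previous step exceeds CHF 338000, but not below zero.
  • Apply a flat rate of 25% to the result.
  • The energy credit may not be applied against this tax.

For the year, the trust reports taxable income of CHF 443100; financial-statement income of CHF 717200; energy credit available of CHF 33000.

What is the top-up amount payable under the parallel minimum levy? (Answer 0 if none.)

CHF 148423

General income tax:
  CHF 19000 × 6% = CHF 1140
  CHF 234000 × 13% = CHF 30420
  CHF 190100 × 17% = CHF 32317
  → CHF 63877
  Less energy credit CHF 33000 → CHF 30877

Parallel minimum levy:
  Base (financial-statement income): CHF 717200
  Exemption: 20% × (CHF 717200 − CHF 338000) = CHF 75840 ≥ CHF 25000, so the exemption is fully phased out
  Base: CHF 717200 − CHF 0 = CHF 717200
  CHF 717200 × 25% = CHF 179300

Excess of parallel minimum levy over general income tax: CHF 179300 − CHF 30877 = CHF 148423.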